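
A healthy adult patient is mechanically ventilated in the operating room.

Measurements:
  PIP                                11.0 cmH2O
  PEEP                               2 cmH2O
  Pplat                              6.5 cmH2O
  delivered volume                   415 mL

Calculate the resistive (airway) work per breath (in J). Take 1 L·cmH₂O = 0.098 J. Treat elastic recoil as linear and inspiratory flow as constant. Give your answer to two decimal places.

With constant inspiratory flow the resistive pressure is constant at PIP − Pplat = 11.0 − 6.5 = 4.5 cmH2O, so resistive work = 4.5 × 0.415 = 1.868 L·cmH2O.
× 0.098 J/(L·cmH2O) → 0.1831 J.

0.18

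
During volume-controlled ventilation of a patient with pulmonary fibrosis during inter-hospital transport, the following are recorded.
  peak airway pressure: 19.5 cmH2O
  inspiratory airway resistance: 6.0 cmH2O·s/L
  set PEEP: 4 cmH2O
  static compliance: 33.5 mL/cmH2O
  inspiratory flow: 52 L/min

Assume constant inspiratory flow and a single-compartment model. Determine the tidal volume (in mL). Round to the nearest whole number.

345

Flow: 52 L/min ÷ 60 = 0.8667 L/s.
Equation of motion (constant flow): PIP = Vt/C + R·V̇ + PEEP.
Vt/C = PIP − R·V̇ − PEEP = 19.5 − 5.2 − 4 = 10.3 cmH2O.
Vt = C × 10.3 = 33.5 × 10.3 = 345.05 mL.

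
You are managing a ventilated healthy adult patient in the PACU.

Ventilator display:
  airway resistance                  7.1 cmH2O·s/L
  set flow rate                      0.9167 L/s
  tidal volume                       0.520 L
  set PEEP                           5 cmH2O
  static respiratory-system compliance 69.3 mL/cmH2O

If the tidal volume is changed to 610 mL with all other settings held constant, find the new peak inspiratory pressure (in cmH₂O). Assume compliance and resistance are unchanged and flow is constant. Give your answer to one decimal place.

PIP = Vt/C + R·V̇ + PEEP (constant-flow equation of motion).
Only the elastic term changes: ΔPIP = ΔVt / C = (610 − 520) / 69.3 = 1.299 cmH2O.
Original PIP = 520/69.3 + 7.1×0.9167 + 5 = 19.012 cmH2O; new PIP = 19.012 + (1.299) = 20.311 cmH2O.

20.3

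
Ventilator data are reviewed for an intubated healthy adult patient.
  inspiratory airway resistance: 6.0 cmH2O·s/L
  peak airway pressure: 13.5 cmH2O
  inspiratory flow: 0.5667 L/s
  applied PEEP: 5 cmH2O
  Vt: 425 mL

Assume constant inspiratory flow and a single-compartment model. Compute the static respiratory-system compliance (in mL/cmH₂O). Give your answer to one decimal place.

83.3

Equation of motion (constant flow): PIP = Vt/C + R·V̇ + PEEP.
Vt/C = PIP − R·V̇ − PEEP = 13.5 − 6.0×0.5667 − 5 = 13.5 − 3.4 − 5 = 5.1 cmH2O.
C = Vt / 5.1 = 425 / 5.1 = 83.333 mL/cmH2O.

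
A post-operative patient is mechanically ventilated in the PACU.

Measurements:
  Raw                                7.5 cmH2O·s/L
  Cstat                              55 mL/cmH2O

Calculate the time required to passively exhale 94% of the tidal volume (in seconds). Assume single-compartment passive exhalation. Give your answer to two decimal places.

τ = R × C = 7.5 × 55 mL/cmH2O = 7.5 × 0.055 L/cmH2O = 0.4125 s.
Exhaled fraction f = 1 − e^(−t/τ) → t = −τ·ln(1 − f) = −0.4125·ln(0.06) = 1.161 s.

1.16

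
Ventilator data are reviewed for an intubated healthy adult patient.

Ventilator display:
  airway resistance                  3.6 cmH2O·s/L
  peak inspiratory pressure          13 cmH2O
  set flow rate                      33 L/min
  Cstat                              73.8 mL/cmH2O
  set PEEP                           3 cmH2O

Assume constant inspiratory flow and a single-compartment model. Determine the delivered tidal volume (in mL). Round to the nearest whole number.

592

Flow: 33 L/min ÷ 60 = 0.55 L/s.
Equation of motion (constant flow): PIP = Vt/C + R·V̇ + PEEP.
Vt/C = PIP − R·V̇ − PEEP = 13 − 1.98 − 3 = 8.02 cmH2O.
Vt = C × 8.02 = 73.8 × 8.02 = 591.88 mL.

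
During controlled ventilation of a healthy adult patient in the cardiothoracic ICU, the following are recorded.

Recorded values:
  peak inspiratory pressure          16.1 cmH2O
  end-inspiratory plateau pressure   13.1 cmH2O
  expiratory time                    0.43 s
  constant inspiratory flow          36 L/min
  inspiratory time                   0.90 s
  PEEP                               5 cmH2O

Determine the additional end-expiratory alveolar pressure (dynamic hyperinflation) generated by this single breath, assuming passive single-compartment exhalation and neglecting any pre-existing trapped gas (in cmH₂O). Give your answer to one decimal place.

Flow: 36 L/min ÷ 60 = 0.6 L/s.
Vt = flow × Ti = 0.6 L/s × 0.90 s × 1000 mL/L = 540.0 mL.
R = (PIP − Pplat)/V̇ = (16.1 − 13.1) / 0.6 = 3.0/0.6 = 5.0 cmH2O·s/L.
C = Vt/(Pplat − PEEP) = 540.0 / (13.1 − 5) = 540.0/8.1 = 66.667 mL/cmH2O.
τ = R × C = 5.0 × 0.06667 L/cmH2O = 0.3334 s.
Fraction remaining = e^(−Te/τ) = e^(−0.43/0.3334) = 0.2753; trapped volume = 540.0 × 0.2753 = 148.66 mL.
Additional alveolar pressure from trapping ≈ V_trapped / C = 148.66 / 66.667 = 2.23 cmH2O.

2.2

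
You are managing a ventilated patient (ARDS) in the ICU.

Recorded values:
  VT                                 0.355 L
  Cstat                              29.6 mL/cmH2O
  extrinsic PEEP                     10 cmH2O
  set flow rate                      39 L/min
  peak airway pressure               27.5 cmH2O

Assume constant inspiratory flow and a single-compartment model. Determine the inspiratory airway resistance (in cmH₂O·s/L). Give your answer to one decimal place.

8.5

Flow: 39 L/min ÷ 60 = 0.65 L/s.
Equation of motion (constant flow): PIP = Vt/C + R·V̇ + PEEP.
R·V̇ = PIP − Vt/C − PEEP = 27.5 − 355/29.6 − 10 = 27.5 − 11.993 − 10 = 5.507 cmH2O.
R = 5.507 / 0.65 = 8.472 cmH2O·s/L.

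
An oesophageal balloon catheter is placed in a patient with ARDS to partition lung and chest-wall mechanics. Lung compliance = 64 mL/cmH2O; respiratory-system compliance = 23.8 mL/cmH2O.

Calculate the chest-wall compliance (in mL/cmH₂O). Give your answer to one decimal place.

1/Ccw = 1/Crs − 1/CL.
1/Ccw = 1/23.8 − 1/64 = 0.02639.
Ccw = 37.893 mL/cmH2O.

37.9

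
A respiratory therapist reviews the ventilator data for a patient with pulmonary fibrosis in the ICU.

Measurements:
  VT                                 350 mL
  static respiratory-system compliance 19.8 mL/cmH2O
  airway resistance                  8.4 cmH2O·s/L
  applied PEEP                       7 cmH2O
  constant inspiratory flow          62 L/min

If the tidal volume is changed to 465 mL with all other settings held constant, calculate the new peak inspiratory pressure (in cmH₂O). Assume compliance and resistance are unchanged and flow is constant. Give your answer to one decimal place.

39.2

Flow: 62 L/min ÷ 60 = 1.0333 L/s.
PIP = Vt/C + R·V̇ + PEEP (constant-flow equation of motion).
Only the elastic term changes: ΔPIP = ΔVt / C = (465 − 350) / 19.8 = 5.808 cmH2O.
Original PIP = 350/19.8 + 8.4×1.0333 + 7 = 33.356 cmH2O; new PIP = 33.356 + (5.808) = 39.164 cmH2O.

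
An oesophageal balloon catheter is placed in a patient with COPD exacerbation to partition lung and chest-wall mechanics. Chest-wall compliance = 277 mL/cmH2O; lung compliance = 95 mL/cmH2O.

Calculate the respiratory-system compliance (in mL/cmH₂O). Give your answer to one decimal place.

Lung and chest wall are elastances in series: 1/Crs = 1/CL + 1/Ccw.
1/Crs = 1/95 + 1/277 = 0.01414.
Crs = 70.721 mL/cmH2O.

70.7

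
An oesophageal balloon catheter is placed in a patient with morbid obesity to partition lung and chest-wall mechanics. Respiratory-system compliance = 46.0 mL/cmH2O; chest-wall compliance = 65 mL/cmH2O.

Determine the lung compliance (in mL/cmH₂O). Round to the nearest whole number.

1/CL = 1/Crs − 1/Ccw.
1/CL = 1/46.0 − 1/65 = 0.006355.
CL = 157.36 mL/cmH2O.

157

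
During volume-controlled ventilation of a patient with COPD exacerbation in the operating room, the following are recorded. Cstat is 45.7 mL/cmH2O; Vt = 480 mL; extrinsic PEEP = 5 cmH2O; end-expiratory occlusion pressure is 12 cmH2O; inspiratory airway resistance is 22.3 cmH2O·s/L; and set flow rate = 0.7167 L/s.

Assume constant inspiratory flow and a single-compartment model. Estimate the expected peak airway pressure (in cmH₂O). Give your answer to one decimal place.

38.5

Total PEEP = 12 cmH2O (set 5 + intrinsic 7); this is the baseline alveolar pressure.
Equation of motion (constant flow): PIP = Vt/C + R·V̇ + PEEP.
PIP = 480/45.7 + 22.3×0.7167 + 12 = 10.503 + 15.982 + 12 = 38.485 cmH2O.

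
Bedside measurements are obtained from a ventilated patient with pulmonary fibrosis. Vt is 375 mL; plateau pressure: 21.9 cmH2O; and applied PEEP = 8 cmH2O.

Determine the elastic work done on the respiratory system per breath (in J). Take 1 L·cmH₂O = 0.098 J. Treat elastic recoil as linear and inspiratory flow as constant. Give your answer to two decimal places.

Elastic work ≈ ½ × (Pplat − PEEP) × Vt = 0.5 × (21.9 − 8) × 0.375 L = 0.5 × 13.9 × 0.375 = 2.606 L·cmH2O.
× 0.098 J/(L·cmH2O) → 0.2554 J.

0.26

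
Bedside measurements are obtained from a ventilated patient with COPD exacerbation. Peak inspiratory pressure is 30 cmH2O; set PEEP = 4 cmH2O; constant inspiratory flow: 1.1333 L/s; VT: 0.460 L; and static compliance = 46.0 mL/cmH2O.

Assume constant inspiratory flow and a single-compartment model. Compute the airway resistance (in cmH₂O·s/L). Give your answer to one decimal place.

14.1

Equation of motion (constant flow): PIP = Vt/C + R·V̇ + PEEP.
R·V̇ = PIP − Vt/C − PEEP = 30 − 460/46.0 − 4 = 30 − 10.0 − 4 = 16.0 cmH2O.
R = 16.0 / 1.1333 = 14.118 cmH2O·s/L.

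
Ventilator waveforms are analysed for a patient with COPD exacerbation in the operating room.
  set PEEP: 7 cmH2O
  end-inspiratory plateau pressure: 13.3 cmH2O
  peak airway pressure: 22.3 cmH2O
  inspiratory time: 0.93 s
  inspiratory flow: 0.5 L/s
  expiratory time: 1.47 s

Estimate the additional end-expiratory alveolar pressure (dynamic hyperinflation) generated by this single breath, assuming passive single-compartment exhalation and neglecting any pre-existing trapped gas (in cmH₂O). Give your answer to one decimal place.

2.1

Vt = flow × Ti = 0.5 L/s × 0.93 s × 1000 mL/L = 465.0 mL.
R = (PIP − Pplat)/V̇ = (22.3 − 13.3) / 0.5 = 9.0/0.5 = 18.0 cmH2O·s/L.
C = Vt/(Pplat − PEEP) = 465.0 / (13.3 − 7) = 465.0/6.3 = 73.81 mL/cmH2O.
τ = R × C = 18.0 × 0.07381 L/cmH2O = 1.329 s.
Fraction remaining = e^(−Te/τ) = e^(−1.47/1.329) = 0.3308; trapped volume = 465.0 × 0.3308 = 153.82 mL.
Additional alveolar pressure from trapping ≈ V_trapped / C = 153.82 / 73.81 = 2.084 cmH2O.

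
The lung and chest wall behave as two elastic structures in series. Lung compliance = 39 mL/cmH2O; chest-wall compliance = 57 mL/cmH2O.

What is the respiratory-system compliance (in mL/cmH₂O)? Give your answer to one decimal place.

Lung and chest wall are elastances in series: 1/Crs = 1/CL + 1/Ccw.
1/Crs = 1/39 + 1/57 = 0.04318.
Crs = 23.159 mL/cmH2O.

23.2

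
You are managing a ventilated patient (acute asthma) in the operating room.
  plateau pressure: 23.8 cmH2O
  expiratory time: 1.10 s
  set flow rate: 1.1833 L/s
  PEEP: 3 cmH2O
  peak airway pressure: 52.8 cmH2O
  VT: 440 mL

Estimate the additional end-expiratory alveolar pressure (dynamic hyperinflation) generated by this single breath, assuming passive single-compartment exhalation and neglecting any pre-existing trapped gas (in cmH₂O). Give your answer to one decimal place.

2.5

R = (PIP − Pplat)/V̇ = (52.8 − 23.8) / 1.1833 = 29.0/1.1833 = 24.508 cmH2O·s/L.
C = Vt/(Pplat − PEEP) = 440.0 / (23.8 − 3) = 440.0/20.8 = 21.154 mL/cmH2O.
τ = R × C = 24.508 × 0.02115 L/cmH2O = 0.5183 s.
Fraction remaining = e^(−Te/τ) = e^(−1.10/0.5183) = 0.1198; trapped volume = 440.0 × 0.1198 = 52.712 mL.
Additional alveolar pressure from trapping ≈ V_trapped / C = 52.712 / 21.154 = 2.492 cmH2O.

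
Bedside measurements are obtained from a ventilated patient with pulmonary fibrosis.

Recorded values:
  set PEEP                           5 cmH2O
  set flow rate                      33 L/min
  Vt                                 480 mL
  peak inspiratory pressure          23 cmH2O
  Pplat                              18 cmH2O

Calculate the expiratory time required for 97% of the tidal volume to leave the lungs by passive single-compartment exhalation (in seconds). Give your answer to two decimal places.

1.18

Flow: 33 L/min ÷ 60 = 0.55 L/s.
R = (PIP − Pplat)/V̇ = (23 − 18) / 0.55 = 5.0/0.55 = 9.091 cmH2O·s/L.
C = Vt/(Pplat − PEEP) = 480.0 / (18 − 5) = 480.0/13.0 = 36.923 mL/cmH2O.
τ = R × C = 9.091 × 0.03692 L/cmH2O = 0.3356 s.
t = −τ·ln(1 − 0.97) = −0.3356·ln(0.03) = 1.177 s.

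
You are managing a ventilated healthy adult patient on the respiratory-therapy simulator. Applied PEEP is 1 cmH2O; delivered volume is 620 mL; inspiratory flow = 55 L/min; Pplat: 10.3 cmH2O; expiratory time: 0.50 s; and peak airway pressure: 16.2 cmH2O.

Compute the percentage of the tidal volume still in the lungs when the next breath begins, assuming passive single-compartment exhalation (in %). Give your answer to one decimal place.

Flow: 55 L/min ÷ 60 = 0.9167 L/s.
R = (PIP − Pplat)/V̇ = (16.2 − 10.3) / 0.9167 = 5.9/0.9167 = 6.436 cmH2O·s/L.
C = Vt/(Pplat − PEEP) = 620.0 / (10.3 − 1) = 620.0/9.3 = 66.667 mL/cmH2O.
τ = R × C = 6.436 × 0.06667 L/cmH2O = 0.4291 s.
Fraction remaining at end-expiration = e^(−Te/τ) = e^(−0.50/0.4291) = 0.3119 → 31.19%.

31.2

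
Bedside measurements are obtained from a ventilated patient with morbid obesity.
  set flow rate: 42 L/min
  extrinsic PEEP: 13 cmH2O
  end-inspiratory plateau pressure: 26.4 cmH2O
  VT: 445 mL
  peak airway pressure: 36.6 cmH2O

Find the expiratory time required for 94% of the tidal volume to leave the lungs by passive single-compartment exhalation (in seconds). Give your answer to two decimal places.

1.36

Flow: 42 L/min ÷ 60 = 0.7 L/s.
R = (PIP − Pplat)/V̇ = (36.6 − 26.4) / 0.7 = 10.2/0.7 = 14.571 cmH2O·s/L.
C = Vt/(Pplat − PEEP) = 445.0 / (26.4 − 13) = 445.0/13.4 = 33.209 mL/cmH2O.
τ = R × C = 14.571 × 0.03321 L/cmH2O = 0.4839 s.
t = −τ·ln(1 − 0.94) = −0.4839·ln(0.06) = 1.361 s.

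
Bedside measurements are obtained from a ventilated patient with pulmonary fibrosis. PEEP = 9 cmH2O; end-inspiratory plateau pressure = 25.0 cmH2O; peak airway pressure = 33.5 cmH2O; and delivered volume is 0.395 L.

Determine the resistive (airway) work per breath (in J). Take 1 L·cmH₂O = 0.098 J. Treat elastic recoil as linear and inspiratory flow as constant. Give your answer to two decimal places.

With constant inspiratory flow the resistive pressure is constant at PIP − Pplat = 33.5 − 25.0 = 8.5 cmH2O, so resistive work = 8.5 × 0.395 = 3.358 L·cmH2O.
× 0.098 J/(L·cmH2O) → 0.3291 J.

0.33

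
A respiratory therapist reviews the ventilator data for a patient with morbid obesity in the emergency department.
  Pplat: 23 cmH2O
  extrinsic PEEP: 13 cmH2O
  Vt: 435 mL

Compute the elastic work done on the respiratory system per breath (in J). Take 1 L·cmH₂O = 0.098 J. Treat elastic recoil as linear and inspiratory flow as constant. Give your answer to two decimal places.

0.21

Elastic work ≈ ½ × (Pplat − PEEP) × Vt = 0.5 × (23 − 13) × 0.435 L = 0.5 × 10.0 × 0.435 = 2.175 L·cmH2O.
× 0.098 J/(L·cmH2O) → 0.2132 J.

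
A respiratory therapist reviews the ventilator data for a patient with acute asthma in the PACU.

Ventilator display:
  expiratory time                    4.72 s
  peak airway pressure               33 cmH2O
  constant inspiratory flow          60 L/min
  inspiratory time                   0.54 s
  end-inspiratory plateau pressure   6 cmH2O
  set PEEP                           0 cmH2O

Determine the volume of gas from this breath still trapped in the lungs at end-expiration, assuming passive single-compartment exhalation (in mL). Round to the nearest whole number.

Flow: 60 L/min ÷ 60 = 1 L/s.
Vt = flow × Ti = 1 L/s × 0.54 s × 1000 mL/L = 540.0 mL.
R = (PIP − Pplat)/V̇ = (33 − 6) / 1 = 27.0/1 = 27.0 cmH2O·s/L.
C = Vt/(Pplat − PEEP) = 540.0 / (6 − 0) = 540.0/6.0 = 90.0 mL/cmH2O.
τ = R × C = 27.0 × 0.09 L/cmH2O = 2.43 s.
Fraction remaining = e^(−Te/τ) = e^(−4.72/2.43) = 0.1434.
Trapped volume = 540.0 × 0.1434 = 77.436 mL.

77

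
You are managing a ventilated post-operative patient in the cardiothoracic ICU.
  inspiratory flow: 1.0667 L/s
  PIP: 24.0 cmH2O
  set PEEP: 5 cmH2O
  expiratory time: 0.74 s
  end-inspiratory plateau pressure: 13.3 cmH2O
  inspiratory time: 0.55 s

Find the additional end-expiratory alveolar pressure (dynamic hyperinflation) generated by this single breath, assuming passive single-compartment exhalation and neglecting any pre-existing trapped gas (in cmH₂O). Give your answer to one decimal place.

Vt = flow × Ti = 1.0667 L/s × 0.55 s × 1000 mL/L = 586.69 mL.
R = (PIP − Pplat)/V̇ = (24.0 − 13.3) / 1.0667 = 10.7/1.0667 = 10.031 cmH2O·s/L.
C = Vt/(Pplat − PEEP) = 586.69 / (13.3 − 5) = 586.69/8.3 = 70.686 mL/cmH2O.
τ = R × C = 10.031 × 0.07069 L/cmH2O = 0.7091 s.
Fraction remaining = e^(−Te/τ) = e^(−0.74/0.7091) = 0.3522; trapped volume = 586.69 × 0.3522 = 206.63 mL.
Additional alveolar pressure from trapping ≈ V_trapped / C = 206.63 / 70.686 = 2.923 cmH2O.

2.9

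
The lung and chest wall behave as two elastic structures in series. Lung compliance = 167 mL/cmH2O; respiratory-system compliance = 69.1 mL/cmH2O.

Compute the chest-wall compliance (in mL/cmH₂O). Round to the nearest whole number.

1/Ccw = 1/Crs − 1/CL.
1/Ccw = 1/69.1 − 1/167 = 0.008484.
Ccw = 117.87 mL/cmH2O.

118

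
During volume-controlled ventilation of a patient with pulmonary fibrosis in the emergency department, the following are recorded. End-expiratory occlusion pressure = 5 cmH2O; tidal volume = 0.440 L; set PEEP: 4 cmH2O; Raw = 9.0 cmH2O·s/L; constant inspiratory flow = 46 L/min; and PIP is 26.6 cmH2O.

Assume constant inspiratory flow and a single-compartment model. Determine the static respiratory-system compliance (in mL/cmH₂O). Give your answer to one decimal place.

Flow: 46 L/min ÷ 60 = 0.7667 L/s.
Total PEEP = 5 cmH2O (set 4 + intrinsic 1); this is the baseline alveolar pressure.
Equation of motion (constant flow): PIP = Vt/C + R·V̇ + PEEP.
Vt/C = PIP − R·V̇ − PEEP = 26.6 − 9.0×0.7667 − 5 = 26.6 − 6.9 − 5 = 14.7 cmH2O.
C = Vt / 14.7 = 440 / 14.7 = 29.932 mL/cmH2O.

29.9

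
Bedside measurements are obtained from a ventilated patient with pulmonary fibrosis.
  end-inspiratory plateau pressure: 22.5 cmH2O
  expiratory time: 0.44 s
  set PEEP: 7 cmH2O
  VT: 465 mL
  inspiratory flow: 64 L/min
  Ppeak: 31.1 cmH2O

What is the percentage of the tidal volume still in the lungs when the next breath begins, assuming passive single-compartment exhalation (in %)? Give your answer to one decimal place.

Flow: 64 L/min ÷ 60 = 1.0667 L/s.
R = (PIP − Pplat)/V̇ = (31.1 − 22.5) / 1.0667 = 8.6/1.0667 = 8.062 cmH2O·s/L.
C = Vt/(Pplat − PEEP) = 465.0 / (22.5 − 7) = 465.0/15.5 = 30.0 mL/cmH2O.
τ = R × C = 8.062 × 0.03 L/cmH2O = 0.2419 s.
Fraction remaining at end-expiration = e^(−Te/τ) = e^(−0.44/0.2419) = 0.1622 → 16.22%.

16.2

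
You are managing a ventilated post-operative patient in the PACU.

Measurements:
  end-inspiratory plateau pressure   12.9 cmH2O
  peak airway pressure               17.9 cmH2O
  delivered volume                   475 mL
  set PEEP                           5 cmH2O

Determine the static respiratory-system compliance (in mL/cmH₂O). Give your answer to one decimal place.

Cstat = Vt / (Pplat − PEEP) = 475 / (12.9 − 5) = 475 / 7.9 = 60.127 mL/cmH2O.

60.1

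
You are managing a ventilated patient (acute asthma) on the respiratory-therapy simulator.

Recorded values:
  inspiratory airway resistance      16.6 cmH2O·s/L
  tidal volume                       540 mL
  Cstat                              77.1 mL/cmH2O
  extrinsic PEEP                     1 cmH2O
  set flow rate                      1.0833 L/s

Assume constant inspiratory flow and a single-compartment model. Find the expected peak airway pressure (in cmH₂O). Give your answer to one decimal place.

Equation of motion (constant flow): PIP = Vt/C + R·V̇ + PEEP.
PIP = 540/77.1 + 16.6×1.0833 + 1 = 7.004 + 17.983 + 1 = 25.987 cmH2O.

26.0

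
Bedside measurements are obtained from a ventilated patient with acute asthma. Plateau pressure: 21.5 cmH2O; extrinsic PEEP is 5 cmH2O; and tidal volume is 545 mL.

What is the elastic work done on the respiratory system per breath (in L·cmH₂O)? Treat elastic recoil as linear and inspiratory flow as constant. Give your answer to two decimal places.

Elastic work ≈ ½ × (Pplat − PEEP) × Vt = 0.5 × (21.5 − 5) × 0.545 L = 0.5 × 16.5 × 0.545 = 4.496 L·cmH2O.

4.50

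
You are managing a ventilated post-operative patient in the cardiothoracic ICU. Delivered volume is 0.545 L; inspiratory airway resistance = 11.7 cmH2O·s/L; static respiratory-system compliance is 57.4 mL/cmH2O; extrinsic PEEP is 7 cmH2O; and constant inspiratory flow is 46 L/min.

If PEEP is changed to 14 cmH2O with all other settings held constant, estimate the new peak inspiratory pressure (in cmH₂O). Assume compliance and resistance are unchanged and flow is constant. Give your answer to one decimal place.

Flow: 46 L/min ÷ 60 = 0.7667 L/s.
PIP = Vt/C + R·V̇ + PEEP (constant-flow equation of motion).
Only the baseline term changes: ΔPIP = ΔPEEP = 14 − 7 = 7.0 cmH2O.
Original PIP = 545/57.4 + 11.7×0.7667 + 7 = 25.465 cmH2O; new PIP = 25.465 + (7.0) = 32.465 cmH2O.

32.5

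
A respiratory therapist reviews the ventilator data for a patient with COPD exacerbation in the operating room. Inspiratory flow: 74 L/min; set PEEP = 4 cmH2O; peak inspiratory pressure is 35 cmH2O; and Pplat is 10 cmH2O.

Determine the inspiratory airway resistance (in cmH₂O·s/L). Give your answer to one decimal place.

Flow: 74 L/min ÷ 60 = 1.2333 L/s.
Raw = (PIP − Pplat) / flow = (35 − 10) / 1.2333 = 25.0 / 1.2333 = 20.271 cmH2O·s/L.

20.3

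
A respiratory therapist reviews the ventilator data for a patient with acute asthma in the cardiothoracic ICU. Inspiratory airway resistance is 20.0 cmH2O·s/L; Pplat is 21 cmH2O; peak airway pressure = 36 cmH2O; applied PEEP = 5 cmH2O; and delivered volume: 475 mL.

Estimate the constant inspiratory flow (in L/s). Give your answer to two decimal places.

flow = (PIP − Pplat) / Raw = 15.0 / 20.0 = 0.75 L/s.

0.75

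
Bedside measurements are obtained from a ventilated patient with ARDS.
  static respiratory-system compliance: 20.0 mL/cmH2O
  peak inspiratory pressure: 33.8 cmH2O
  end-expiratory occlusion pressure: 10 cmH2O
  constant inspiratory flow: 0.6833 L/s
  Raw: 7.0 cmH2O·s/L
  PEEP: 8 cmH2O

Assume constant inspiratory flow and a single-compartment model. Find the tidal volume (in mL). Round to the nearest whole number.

380

Total PEEP = 10 cmH2O (set 8 + intrinsic 2); this is the baseline alveolar pressure.
Equation of motion (constant flow): PIP = Vt/C + R·V̇ + PEEP.
Vt/C = PIP − R·V̇ − PEEP = 33.8 − 4.783 − 10 = 19.017 cmH2O.
Vt = C × 19.017 = 20.0 × 19.017 = 380.34 mL.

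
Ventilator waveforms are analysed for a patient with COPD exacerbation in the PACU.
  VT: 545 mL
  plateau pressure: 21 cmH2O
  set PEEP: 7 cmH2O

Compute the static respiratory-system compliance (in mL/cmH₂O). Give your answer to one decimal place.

38.9

Cstat = Vt / (Pplat − PEEP) = 545 / (21 − 7) = 545 / 14.0 = 38.929 mL/cmH2O.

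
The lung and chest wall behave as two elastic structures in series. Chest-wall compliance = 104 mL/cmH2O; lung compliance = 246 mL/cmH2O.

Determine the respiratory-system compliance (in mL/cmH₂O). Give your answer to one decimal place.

Lung and chest wall are elastances in series: 1/Crs = 1/CL + 1/Ccw.
1/Crs = 1/246 + 1/104 = 0.01368.
Crs = 73.099 mL/cmH2O.

73.1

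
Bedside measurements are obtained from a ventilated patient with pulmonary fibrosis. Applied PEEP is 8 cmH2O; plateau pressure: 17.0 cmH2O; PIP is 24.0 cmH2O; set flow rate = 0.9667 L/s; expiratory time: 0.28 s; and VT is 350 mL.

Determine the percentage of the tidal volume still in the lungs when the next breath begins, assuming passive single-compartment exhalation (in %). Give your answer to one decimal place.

R = (PIP − Pplat)/V̇ = (24.0 − 17.0) / 0.9667 = 7.0/0.9667 = 7.241 cmH2O·s/L.
C = Vt/(Pplat − PEEP) = 350.0 / (17.0 − 8) = 350.0/9.0 = 38.889 mL/cmH2O.
τ = R × C = 7.241 × 0.03889 L/cmH2O = 0.2816 s.
Fraction remaining at end-expiration = e^(−Te/τ) = e^(−0.28/0.2816) = 0.37 → 37.0%.

37.0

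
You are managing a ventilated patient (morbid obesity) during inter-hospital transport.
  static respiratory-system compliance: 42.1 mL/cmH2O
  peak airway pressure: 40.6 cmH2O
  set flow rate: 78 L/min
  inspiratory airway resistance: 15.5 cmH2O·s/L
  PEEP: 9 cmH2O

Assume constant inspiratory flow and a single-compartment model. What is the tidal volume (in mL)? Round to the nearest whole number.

482

Flow: 78 L/min ÷ 60 = 1.3 L/s.
Equation of motion (constant flow): PIP = Vt/C + R·V̇ + PEEP.
Vt/C = PIP − R·V̇ − PEEP = 40.6 − 20.15 − 9 = 11.45 cmH2O.
Vt = C × 11.45 = 42.1 × 11.45 = 482.05 mL.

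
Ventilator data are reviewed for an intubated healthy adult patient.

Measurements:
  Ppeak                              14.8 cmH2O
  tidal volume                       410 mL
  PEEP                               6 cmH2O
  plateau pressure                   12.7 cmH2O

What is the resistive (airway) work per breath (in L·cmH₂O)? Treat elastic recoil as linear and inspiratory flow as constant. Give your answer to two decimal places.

0.86

With constant inspiratory flow the resistive pressure is constant at PIP − Pplat = 14.8 − 12.7 = 2.1 cmH2O, so resistive work = 2.1 × 0.410 = 0.861 L·cmH2O.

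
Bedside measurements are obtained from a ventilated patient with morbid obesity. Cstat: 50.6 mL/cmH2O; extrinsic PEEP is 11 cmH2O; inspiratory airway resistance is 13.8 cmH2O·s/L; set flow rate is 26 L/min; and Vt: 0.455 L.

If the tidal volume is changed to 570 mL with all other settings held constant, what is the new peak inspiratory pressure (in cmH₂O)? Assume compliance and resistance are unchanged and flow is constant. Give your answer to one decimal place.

Flow: 26 L/min ÷ 60 = 0.4333 L/s.
PIP = Vt/C + R·V̇ + PEEP (constant-flow equation of motion).
Only the elastic term changes: ΔPIP = ΔVt / C = (570 − 455) / 50.6 = 2.273 cmH2O.
Original PIP = 455/50.6 + 13.8×0.4333 + 11 = 25.972 cmH2O; new PIP = 25.972 + (2.273) = 28.245 cmH2O.

28.2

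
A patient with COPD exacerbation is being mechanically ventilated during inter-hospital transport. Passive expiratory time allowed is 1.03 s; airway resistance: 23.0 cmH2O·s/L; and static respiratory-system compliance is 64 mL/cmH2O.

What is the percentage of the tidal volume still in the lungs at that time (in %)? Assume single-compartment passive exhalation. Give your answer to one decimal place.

τ = R × C = 23.0 × 64 mL/cmH2O = 23.0 × 0.064 L/cmH2O = 1.472 s.
Passive exhalation: V(t)/V₀ = e^(−t/τ) = e^(−1.03/1.472) = 0.4967.
Fraction remaining = 0.4967 → 49.67%.

49.7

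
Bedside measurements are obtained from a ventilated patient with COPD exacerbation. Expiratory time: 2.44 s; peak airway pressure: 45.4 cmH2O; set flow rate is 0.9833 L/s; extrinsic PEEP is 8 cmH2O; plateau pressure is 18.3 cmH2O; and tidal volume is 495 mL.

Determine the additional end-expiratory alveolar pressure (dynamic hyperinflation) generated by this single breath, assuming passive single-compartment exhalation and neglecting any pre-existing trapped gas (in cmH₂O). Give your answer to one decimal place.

1.6

R = (PIP − Pplat)/V̇ = (45.4 − 18.3) / 0.9833 = 27.1/0.9833 = 27.56 cmH2O·s/L.
C = Vt/(Pplat − PEEP) = 495.0 / (18.3 − 8) = 495.0/10.3 = 48.058 mL/cmH2O.
τ = R × C = 27.56 × 0.04806 L/cmH2O = 1.325 s.
Fraction remaining = e^(−Te/τ) = e^(−2.44/1.325) = 0.1586; trapped volume = 495.0 × 0.1586 = 78.507 mL.
Additional alveolar pressure from trapping ≈ V_trapped / C = 78.507 / 48.058 = 1.634 cmH2O.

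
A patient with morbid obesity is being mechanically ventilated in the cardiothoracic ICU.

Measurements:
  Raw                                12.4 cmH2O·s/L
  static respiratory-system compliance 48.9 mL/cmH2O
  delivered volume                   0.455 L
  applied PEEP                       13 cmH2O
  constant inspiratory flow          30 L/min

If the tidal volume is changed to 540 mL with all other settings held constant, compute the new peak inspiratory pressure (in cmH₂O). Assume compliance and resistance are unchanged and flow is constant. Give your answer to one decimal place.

30.2

Flow: 30 L/min ÷ 60 = 0.5 L/s.
PIP = Vt/C + R·V̇ + PEEP (constant-flow equation of motion).
Only the elastic term changes: ΔPIP = ΔVt / C = (540 − 455) / 48.9 = 1.738 cmH2O.
Original PIP = 455/48.9 + 12.4×0.5 + 13 = 28.505 cmH2O; new PIP = 28.505 + (1.738) = 30.243 cmH2O.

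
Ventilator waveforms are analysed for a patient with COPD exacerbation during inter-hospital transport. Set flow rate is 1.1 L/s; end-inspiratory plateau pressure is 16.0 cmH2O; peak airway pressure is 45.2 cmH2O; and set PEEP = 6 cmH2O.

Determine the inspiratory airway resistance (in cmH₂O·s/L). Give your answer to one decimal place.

26.5

Raw = (PIP − Pplat) / flow = (45.2 − 16.0) / 1.1 = 29.2 / 1.1 = 26.545 cmH2O·s/L.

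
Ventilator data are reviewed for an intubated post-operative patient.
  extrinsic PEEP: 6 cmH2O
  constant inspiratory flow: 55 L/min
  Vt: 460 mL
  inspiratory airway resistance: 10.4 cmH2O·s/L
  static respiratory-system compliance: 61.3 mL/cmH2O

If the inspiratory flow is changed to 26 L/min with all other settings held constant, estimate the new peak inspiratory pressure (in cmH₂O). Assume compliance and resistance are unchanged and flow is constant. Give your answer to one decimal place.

Flow: 55 L/min ÷ 60 = 0.9167 L/s.
New flow: 26 L/min ÷ 60 = 0.4333 L/s.
PIP = Vt/C + R·V̇ + PEEP (constant-flow equation of motion).
Only the resistive term changes: ΔPIP = R × ΔV̇ = 10.4 × (0.4333 − 0.9167) = 10.4 × -0.4834 = -5.027 cmH2O.
Original PIP = 460/61.3 + 10.4×0.9167 + 6 = 23.038 cmH2O; new PIP = 23.038 + (-5.027) = 18.011 cmH2O.

18.0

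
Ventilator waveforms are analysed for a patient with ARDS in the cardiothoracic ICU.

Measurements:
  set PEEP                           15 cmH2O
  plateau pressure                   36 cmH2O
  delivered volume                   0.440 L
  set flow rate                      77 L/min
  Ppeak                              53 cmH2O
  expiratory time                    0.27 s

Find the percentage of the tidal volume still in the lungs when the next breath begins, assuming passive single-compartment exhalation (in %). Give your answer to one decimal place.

37.8

Flow: 77 L/min ÷ 60 = 1.2833 L/s.
R = (PIP − Pplat)/V̇ = (53 − 36) / 1.2833 = 17.0/1.2833 = 13.247 cmH2O·s/L.
C = Vt/(Pplat − PEEP) = 440.0 / (36 − 15) = 440.0/21.0 = 20.952 mL/cmH2O.
τ = R × C = 13.247 × 0.02095 L/cmH2O = 0.2775 s.
Fraction remaining at end-expiration = e^(−Te/τ) = e^(−0.27/0.2775) = 0.378 → 37.8%.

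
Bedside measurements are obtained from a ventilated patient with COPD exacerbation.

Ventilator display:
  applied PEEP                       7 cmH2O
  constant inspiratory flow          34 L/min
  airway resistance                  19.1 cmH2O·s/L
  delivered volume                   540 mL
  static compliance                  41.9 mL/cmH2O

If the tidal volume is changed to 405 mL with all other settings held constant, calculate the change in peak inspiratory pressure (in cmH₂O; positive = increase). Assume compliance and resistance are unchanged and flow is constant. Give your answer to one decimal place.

PIP = Vt/C + R·V̇ + PEEP (constant-flow equation of motion).
Only the elastic term changes: ΔPIP = ΔVt / C = (405 − 540) / 41.9 = -3.222 cmH2O.

-3.2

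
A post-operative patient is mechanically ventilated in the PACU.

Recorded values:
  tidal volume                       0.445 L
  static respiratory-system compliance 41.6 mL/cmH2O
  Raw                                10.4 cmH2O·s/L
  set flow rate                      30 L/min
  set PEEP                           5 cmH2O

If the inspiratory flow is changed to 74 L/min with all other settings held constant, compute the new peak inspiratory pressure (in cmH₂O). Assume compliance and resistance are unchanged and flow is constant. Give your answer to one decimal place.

Flow: 30 L/min ÷ 60 = 0.5 L/s.
New flow: 74 L/min ÷ 60 = 1.2333 L/s.
PIP = Vt/C + R·V̇ + PEEP (constant-flow equation of motion).
Only the resistive term changes: ΔPIP = R × ΔV̇ = 10.4 × (1.2333 − 0.5) = 10.4 × 0.7333 = 7.626 cmH2O.
Original PIP = 445/41.6 + 10.4×0.5 + 5 = 20.897 cmH2O; new PIP = 20.897 + (7.626) = 28.523 cmH2O.

28.5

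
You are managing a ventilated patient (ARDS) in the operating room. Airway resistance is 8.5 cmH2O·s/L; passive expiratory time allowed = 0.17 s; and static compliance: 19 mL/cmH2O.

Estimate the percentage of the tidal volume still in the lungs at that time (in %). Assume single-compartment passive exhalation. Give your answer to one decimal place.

τ = R × C = 8.5 × 19 mL/cmH2O = 8.5 × 0.019 L/cmH2O = 0.1615 s.
Passive exhalation: V(t)/V₀ = e^(−t/τ) = e^(−0.17/0.1615) = 0.349.
Fraction remaining = 0.349 → 34.9%.

34.9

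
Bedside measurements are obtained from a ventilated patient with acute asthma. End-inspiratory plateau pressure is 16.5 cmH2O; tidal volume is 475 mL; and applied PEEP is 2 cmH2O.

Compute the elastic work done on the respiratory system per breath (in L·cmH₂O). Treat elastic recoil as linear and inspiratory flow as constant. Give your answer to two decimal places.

3.44

Elastic work ≈ ½ × (Pplat − PEEP) × Vt = 0.5 × (16.5 − 2) × 0.475 L = 0.5 × 14.5 × 0.475 = 3.444 L·cmH2O.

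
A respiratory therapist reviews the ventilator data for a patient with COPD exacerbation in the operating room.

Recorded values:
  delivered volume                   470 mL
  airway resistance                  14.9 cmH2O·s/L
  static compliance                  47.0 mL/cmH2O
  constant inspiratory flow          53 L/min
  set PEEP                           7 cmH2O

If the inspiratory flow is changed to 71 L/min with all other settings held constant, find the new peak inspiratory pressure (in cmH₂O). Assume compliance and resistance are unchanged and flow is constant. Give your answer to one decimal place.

Flow: 53 L/min ÷ 60 = 0.8833 L/s.
New flow: 71 L/min ÷ 60 = 1.1833 L/s.
PIP = Vt/C + R·V̇ + PEEP (constant-flow equation of motion).
Only the resistive term changes: ΔPIP = R × ΔV̇ = 14.9 × (1.1833 − 0.8833) = 14.9 × 0.3 = 4.47 cmH2O.
Original PIP = 470/47.0 + 14.9×0.8833 + 7 = 30.161 cmH2O; new PIP = 30.161 + (4.47) = 34.631 cmH2O.

34.6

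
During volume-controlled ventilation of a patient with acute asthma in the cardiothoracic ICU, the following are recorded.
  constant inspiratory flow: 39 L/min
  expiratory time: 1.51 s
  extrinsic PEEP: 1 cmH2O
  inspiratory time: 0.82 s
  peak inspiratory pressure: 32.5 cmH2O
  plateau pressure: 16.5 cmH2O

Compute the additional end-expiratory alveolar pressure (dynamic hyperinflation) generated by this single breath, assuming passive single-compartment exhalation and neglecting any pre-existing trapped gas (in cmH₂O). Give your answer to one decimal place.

2.6

Flow: 39 L/min ÷ 60 = 0.65 L/s.
Vt = flow × Ti = 0.65 L/s × 0.82 s × 1000 mL/L = 533.0 mL.
R = (PIP − Pplat)/V̇ = (32.5 − 16.5) / 0.65 = 16.0/0.65 = 24.615 cmH2O·s/L.
C = Vt/(Pplat − PEEP) = 533.0 / (16.5 − 1) = 533.0/15.5 = 34.387 mL/cmH2O.
τ = R × C = 24.615 × 0.03439 L/cmH2O = 0.8465 s.
Fraction remaining = e^(−Te/τ) = e^(−1.51/0.8465) = 0.168; trapped volume = 533.0 × 0.168 = 89.544 mL.
Additional alveolar pressure from trapping ≈ V_trapped / C = 89.544 / 34.387 = 2.604 cmH2O.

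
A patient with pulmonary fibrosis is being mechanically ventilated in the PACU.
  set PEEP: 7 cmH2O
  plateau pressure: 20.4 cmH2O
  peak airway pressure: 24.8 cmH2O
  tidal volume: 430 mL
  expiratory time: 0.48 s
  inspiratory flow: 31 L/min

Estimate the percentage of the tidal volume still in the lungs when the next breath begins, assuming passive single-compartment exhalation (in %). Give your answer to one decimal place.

17.3

Flow: 31 L/min ÷ 60 = 0.5167 L/s.
R = (PIP − Pplat)/V̇ = (24.8 − 20.4) / 0.5167 = 4.4/0.5167 = 8.516 cmH2O·s/L.
C = Vt/(Pplat − PEEP) = 430.0 / (20.4 − 7) = 430.0/13.4 = 32.09 mL/cmH2O.
τ = R × C = 8.516 × 0.03209 L/cmH2O = 0.2733 s.
Fraction remaining at end-expiration = e^(−Te/τ) = e^(−0.48/0.2733) = 0.1727 → 17.27%.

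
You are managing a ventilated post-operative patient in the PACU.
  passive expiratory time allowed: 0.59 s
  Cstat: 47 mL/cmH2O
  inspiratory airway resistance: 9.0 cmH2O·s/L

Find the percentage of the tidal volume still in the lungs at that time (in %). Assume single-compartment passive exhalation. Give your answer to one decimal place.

τ = R × C = 9.0 × 47 mL/cmH2O = 9.0 × 0.047 L/cmH2O = 0.423 s.
Passive exhalation: V(t)/V₀ = e^(−t/τ) = e^(−0.59/0.423) = 0.2479.
Fraction remaining = 0.2479 → 24.79%.

24.8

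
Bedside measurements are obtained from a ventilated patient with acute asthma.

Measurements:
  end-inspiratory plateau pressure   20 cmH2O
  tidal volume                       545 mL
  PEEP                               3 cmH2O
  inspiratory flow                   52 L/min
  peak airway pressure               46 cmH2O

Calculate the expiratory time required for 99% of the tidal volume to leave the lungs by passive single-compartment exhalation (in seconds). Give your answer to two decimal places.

Flow: 52 L/min ÷ 60 = 0.8667 L/s.
R = (PIP − Pplat)/V̇ = (46 − 20) / 0.8667 = 26.0/0.8667 = 29.999 cmH2O·s/L.
C = Vt/(Pplat − PEEP) = 545.0 / (20 − 3) = 545.0/17.0 = 32.059 mL/cmH2O.
τ = R × C = 29.999 × 0.03206 L/cmH2O = 0.9618 s.
t = −τ·ln(1 − 0.99) = −0.9618·ln(0.01) = 4.429 s.

4.43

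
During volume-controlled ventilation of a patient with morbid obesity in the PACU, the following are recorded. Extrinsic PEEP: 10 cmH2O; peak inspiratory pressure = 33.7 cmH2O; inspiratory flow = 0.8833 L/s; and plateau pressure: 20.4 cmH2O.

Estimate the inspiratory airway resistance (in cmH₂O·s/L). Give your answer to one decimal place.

Raw = (PIP − Pplat) / flow = (33.7 − 20.4) / 0.8833 = 13.3 / 0.8833 = 15.057 cmH2O·s/L.

15.1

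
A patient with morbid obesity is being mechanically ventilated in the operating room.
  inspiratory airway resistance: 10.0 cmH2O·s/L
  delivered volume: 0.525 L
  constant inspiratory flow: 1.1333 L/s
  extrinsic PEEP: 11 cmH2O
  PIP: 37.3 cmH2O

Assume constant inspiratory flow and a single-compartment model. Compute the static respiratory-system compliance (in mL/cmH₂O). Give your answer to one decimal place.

35.1

Equation of motion (constant flow): PIP = Vt/C + R·V̇ + PEEP.
Vt/C = PIP − R·V̇ − PEEP = 37.3 − 10.0×1.1333 − 11 = 37.3 − 11.333 − 11 = 14.967 cmH2O.
C = Vt / 14.967 = 525 / 14.967 = 35.077 mL/cmH2O.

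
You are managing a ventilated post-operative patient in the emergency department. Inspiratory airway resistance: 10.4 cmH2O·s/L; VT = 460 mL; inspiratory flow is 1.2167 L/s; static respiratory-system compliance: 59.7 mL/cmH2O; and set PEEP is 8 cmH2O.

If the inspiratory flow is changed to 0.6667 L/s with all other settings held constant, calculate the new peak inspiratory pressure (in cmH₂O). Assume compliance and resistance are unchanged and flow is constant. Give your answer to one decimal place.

PIP = Vt/C + R·V̇ + PEEP (constant-flow equation of motion).
Only the resistive term changes: ΔPIP = R × ΔV̇ = 10.4 × (0.6667 − 1.2167) = 10.4 × -0.55 = -5.72 cmH2O.
Original PIP = 460/59.7 + 10.4×1.2167 + 8 = 28.359 cmH2O; new PIP = 28.359 + (-5.72) = 22.639 cmH2O.

22.6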